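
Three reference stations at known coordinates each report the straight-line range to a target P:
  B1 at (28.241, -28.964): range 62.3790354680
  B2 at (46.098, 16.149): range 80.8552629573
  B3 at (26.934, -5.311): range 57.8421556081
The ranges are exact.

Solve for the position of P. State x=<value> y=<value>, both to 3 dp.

eq1: (x − 28.241)² + (y + 28.964)² = 62.3790354680²
eq2: (x − 46.098)² + (y − 16.149)² = 80.8552629573²
eq3: (x − 26.934)² + (y + 5.311)² = 57.8421556081²
eq1−eq3, eq1−eq2 (x²,y² cancel):
  -2.614·x + 47.306·y = -337.391199
  35.714·x + 90.226·y = -1897.081054
det = -2.614·90.226 − 47.306·35.714 = -1925.337248
x = (-337.391199·90.226 − 47.306·-1897.081054) / -1925.337248 = -30.800764
y = (-2.614·-1897.081054 − -337.391199·35.714) / -1925.337248 = -8.834067

x=-30.801 y=-8.834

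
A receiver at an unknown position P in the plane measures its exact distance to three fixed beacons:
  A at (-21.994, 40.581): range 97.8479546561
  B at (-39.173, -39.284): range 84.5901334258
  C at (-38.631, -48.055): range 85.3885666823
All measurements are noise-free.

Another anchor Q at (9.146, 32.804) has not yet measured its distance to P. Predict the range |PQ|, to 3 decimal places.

72.962

eq1: (x + 21.994)² + (y − 40.581)² = 97.8479546561²
eq2: (x + 39.173)² + (y + 39.284)² = 84.5901334258²
eq3: (x + 38.631)² + (y + 48.055)² = 85.3885666823²
eq2−eq1, eq2−eq3 (x²,y² cancel):
  34.358·x + 159.730·y = -3365.934545
  1.084·x − 17.542·y = 588.163954
det = 34.358·-17.542 − 159.730·1.084 = -775.855356
x = (-3365.934545·-17.542 − 159.730·588.163954) / -775.855356 = 44.985453
y = (34.358·588.163954 − -3365.934545·1.084) / -775.855356 = -30.749044
|P − Q| = √((44.985453 − 9.146)² + (-30.749044 − 32.804)²) = 72.962016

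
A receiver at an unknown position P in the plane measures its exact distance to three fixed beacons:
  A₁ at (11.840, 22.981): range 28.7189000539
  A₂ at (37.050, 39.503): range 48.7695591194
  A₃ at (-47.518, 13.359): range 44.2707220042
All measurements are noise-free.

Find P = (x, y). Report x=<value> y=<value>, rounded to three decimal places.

x=-11.719 y=39.404

eq1: (x − 11.840)² + (y − 22.981)² = 28.7189000539²
eq2: (x − 37.050)² + (y − 39.503)² = 48.7695591194²
eq3: (x + 47.518)² + (y − 13.359)² = 44.2707220042²
eq2−eq3, eq2−eq1 (x²,y² cancel):
  -169.136·x − 52.288·y = -78.193234
  -50.420·x − 33.044·y = -711.182872
det = -169.136·-33.044 − -52.288·-50.420 = 2952.569024
x = (-78.193234·-33.044 − -52.288·-711.182872) / 2952.569024 = -11.719459
y = (-169.136·-711.182872 − -78.193234·-50.420) / 2952.569024 = 39.404370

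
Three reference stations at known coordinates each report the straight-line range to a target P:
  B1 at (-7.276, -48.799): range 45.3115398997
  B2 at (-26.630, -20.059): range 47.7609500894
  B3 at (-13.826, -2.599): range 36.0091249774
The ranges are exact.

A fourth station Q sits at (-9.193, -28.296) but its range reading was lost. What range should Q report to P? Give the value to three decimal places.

33.466

eq1: (x + 7.276)² + (y + 48.799)² = 45.3115398997²
eq2: (x + 26.630)² + (y + 20.059)² = 47.7609500894²
eq3: (x + 13.826)² + (y + 2.599)² = 36.0091249774²
eq3−eq1, eq3−eq2 (x²,y² cancel):
  13.100·x − 92.400·y = 1479.890934
  -25.608·x − 34.920·y = -70.843968
det = 13.100·-34.920 − -92.400·-25.608 = -2823.631200
x = (1479.890934·-34.920 − -92.400·-70.843968) / -2823.631200 = 20.620177
y = (13.100·-70.843968 − 1479.890934·-25.608) / -2823.631200 = -13.092712
|P − Q| = √((20.620177 − -9.193)² + (-13.092712 − -28.296)²) = 33.465885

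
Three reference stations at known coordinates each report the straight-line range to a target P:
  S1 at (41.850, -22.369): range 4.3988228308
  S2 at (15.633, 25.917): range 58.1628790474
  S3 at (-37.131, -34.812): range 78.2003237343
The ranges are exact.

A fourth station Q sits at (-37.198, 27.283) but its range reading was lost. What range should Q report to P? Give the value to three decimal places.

eq1: (x − 41.850)² + (y + 22.369)² = 4.3988228308²
eq2: (x − 15.633)² + (y − 25.917)² = 58.1628790474²
eq3: (x + 37.131)² + (y + 34.812)² = 78.2003237343²
eq2−eq1, eq2−eq3 (x²,y² cancel):
  52.434·x − 96.572·y = 4699.283940
  -105.528·x − 121.458·y = -1057.865206
det = 52.434·-121.458 − -96.572·-105.528 = -16559.578788
x = (4699.283940·-121.458 − -96.572·-1057.865206) / -16559.578788 = 40.636649
y = (52.434·-1057.865206 − 4699.283940·-105.528) / -16559.578788 = -26.597170
|P − Q| = √((40.636649 − -37.198)² + (-26.597170 − 27.283)²) = 94.664171

94.664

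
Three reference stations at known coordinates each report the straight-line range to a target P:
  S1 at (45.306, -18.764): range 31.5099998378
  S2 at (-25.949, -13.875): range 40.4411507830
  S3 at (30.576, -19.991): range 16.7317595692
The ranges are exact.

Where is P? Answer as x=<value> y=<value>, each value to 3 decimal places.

eq1: (x − 45.306)² + (y + 18.764)² = 31.5099998378²
eq2: (x + 25.949)² + (y + 13.875)² = 40.4411507830²
eq3: (x − 30.576)² + (y + 19.991)² = 16.7317595692²
eq2−eq1, eq2−eq3 (x²,y² cancel):
  142.510·x − 9.778·y = 2181.461693
  113.050·x − 12.232·y = 1824.200529
det = 142.510·-12.232 − -9.778·113.050 = -637.779420
x = (2181.461693·-12.232 − -9.778·1824.200529) / -637.779420 = 13.870950
y = (142.510·1824.200529 − 2181.461693·113.050) / -637.779420 = -20.936036

x=13.871 y=-20.936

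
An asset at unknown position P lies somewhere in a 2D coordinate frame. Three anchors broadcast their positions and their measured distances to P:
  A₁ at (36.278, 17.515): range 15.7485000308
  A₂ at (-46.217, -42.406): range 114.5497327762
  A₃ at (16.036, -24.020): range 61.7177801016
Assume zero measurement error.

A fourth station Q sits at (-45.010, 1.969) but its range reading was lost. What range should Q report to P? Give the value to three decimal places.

90.622

eq1: (x − 36.278)² + (y − 17.515)² = 15.7485000308²
eq2: (x + 46.217)² + (y + 42.406)² = 114.5497327762²
eq3: (x − 16.036)² + (y + 24.020)² = 61.7177801016²
eq2−eq1, eq2−eq3 (x²,y² cancel):
  164.990·x + 119.842·y = 10562.214610
  124.506·x + 36.772·y = 6212.390669
det = 164.990·36.772 − 119.842·124.506 = -8854.035772
x = (10562.214610·36.772 − 119.842·6212.390669) / -8854.035772 = 40.220254
y = (164.990·6212.390669 − 10562.214610·124.506) / -8854.035772 = 32.762094
|P − Q| = √((40.220254 − -45.010)² + (32.762094 − 1.969)²) = 90.622353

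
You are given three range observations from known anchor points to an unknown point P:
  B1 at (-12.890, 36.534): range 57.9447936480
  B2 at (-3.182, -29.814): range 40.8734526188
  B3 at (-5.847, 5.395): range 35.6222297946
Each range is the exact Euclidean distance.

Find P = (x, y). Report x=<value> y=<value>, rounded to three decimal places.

eq1: (x + 12.890)² + (y − 36.534)² = 57.9447936480²
eq2: (x + 3.182)² + (y + 29.814)² = 40.8734526188²
eq3: (x + 5.847)² + (y − 5.395)² = 35.6222297946²
eq2−eq1, eq2−eq3 (x²,y² cancel):
  -19.416·x + 132.696·y = -1085.074446
  -5.330·x + 70.418·y = -434.010413
det = -19.416·70.418 − 132.696·-5.330 = -659.966208
x = (-1085.074446·70.418 − 132.696·-434.010413) / -659.966208 = 28.512561
y = (-19.416·-434.010413 − -1085.074446·-5.330) / -659.966208 = -4.005204

x=28.513 y=-4.005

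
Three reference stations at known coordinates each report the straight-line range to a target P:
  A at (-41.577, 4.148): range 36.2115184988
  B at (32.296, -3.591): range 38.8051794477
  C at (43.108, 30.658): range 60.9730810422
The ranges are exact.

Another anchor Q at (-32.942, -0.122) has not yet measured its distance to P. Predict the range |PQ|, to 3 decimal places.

eq1: (x + 41.577)² + (y − 4.148)² = 36.2115184988²
eq2: (x − 32.296)² + (y + 3.591)² = 38.8051794477²
eq3: (x − 43.108)² + (y − 30.658)² = 60.9730810422²
eq1−eq3, eq1−eq2 (x²,y² cancel):
  169.370·x + 53.020·y = -1354.082745
  147.746·x − 15.478·y = -884.493816
det = 169.370·-15.478 − 53.020·147.746 = -10455.001780
x = (-1354.082745·-15.478 − 53.020·-884.493816) / -10455.001780 = -6.490133
y = (169.370·-884.493816 − -1354.082745·147.746) / -10455.001780 = -4.806655
|P − Q| = √((-6.490133 − -32.942)² + (-4.806655 − -0.122)²) = 26.863493

26.863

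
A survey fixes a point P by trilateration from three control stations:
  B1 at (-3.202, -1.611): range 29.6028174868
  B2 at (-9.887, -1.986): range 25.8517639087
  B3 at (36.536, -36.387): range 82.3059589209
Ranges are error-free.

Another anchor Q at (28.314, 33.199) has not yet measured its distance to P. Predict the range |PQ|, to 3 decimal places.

eq1: (x + 3.202)² + (y + 1.611)² = 29.6028174868²
eq2: (x + 9.887)² + (y + 1.986)² = 25.8517639087²
eq3: (x − 36.536)² + (y + 36.387)² = 82.3059589209²
eq1−eq2, eq1−eq3 (x²,y² cancel):
  -13.370·x − 0.750·y = 296.861946
  79.476·x − 69.552·y = -3251.899131
det = -13.370·-69.552 − -0.750·79.476 = 989.517240
x = (296.861946·-69.552 − -0.750·-3251.899131) / 989.517240 = -23.330838
y = (-13.370·-3251.899131 − 296.861946·79.476) / 989.517240 = 20.095144
|P − Q| = √((-23.330838 − 28.314)² + (20.095144 − 33.199)²) = 53.281332

53.281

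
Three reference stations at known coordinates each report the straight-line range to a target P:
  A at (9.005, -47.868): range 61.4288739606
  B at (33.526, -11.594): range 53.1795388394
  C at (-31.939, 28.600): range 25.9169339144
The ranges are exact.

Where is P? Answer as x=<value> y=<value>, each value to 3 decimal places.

eq1: (x − 9.005)² + (y + 47.868)² = 61.4288739606²
eq2: (x − 33.526)² + (y + 11.594)² = 53.1795388394²
eq3: (x + 31.939)² + (y − 28.600)² = 25.9169339144²
eq1−eq3, eq1−eq2 (x²,y² cancel):
  -81.888·x + 152.936·y = 2567.443365
  49.042·x + 72.548·y = -168.578732
det = -81.888·72.548 − 152.936·49.042 = -13441.097936
x = (2567.443365·72.548 − 152.936·-168.578732) / -13441.097936 = -15.775842
y = (-81.888·-168.578732 − 2567.443365·49.042) / -13441.097936 = 8.340686

x=-15.776 y=8.341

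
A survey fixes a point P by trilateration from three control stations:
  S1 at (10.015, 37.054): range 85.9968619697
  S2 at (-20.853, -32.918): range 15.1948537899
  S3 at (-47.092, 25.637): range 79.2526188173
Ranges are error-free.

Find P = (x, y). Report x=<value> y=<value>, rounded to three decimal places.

x=-12.865 y=-45.843

eq1: (x − 10.015)² + (y − 37.054)² = 85.9968619697²
eq2: (x + 20.853)² + (y + 32.918)² = 15.1948537899²
eq3: (x + 47.092)² + (y − 25.637)² = 79.2526188173²
eq1−eq3, eq1−eq2 (x²,y² cancel):
  -114.214·x − 22.834·y = 2516.095771
  -61.736·x − 139.944·y = 7209.719879
det = -114.214·-139.944 − -22.834·-61.736 = 14573.884192
x = (2516.095771·-139.944 − -22.834·7209.719879) / 14573.884192 = -12.864502
y = (-114.214·7209.719879 − 2516.095771·-61.736) / 14573.884192 = -45.843459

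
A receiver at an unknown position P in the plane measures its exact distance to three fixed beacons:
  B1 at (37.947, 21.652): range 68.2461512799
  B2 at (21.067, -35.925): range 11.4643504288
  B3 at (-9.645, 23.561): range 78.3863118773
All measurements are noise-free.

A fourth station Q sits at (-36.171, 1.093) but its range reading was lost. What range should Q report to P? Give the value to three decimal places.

eq1: (x − 37.947)² + (y − 21.652)² = 68.2461512799²
eq2: (x − 21.067)² + (y + 35.925)² = 11.4643504288²
eq3: (x + 9.645)² + (y − 23.561)² = 78.3863118773²
eq1−eq3, eq1−eq2 (x²,y² cancel):
  -95.184·x + 3.818·y = -2747.513892
  -33.760·x − 115.154·y = 4351.746035
det = -95.184·-115.154 − 3.818·-33.760 = 11089.714016
x = (-2747.513892·-115.154 − 3.818·4351.746035) / 11089.714016 = 27.031558
y = (-95.184·4351.746035 − -2747.513892·-33.760) / 11089.714016 = -45.715576
|P − Q| = √((27.031558 − -36.171)² + (-45.715576 − 1.093)²) = 78.648624

78.649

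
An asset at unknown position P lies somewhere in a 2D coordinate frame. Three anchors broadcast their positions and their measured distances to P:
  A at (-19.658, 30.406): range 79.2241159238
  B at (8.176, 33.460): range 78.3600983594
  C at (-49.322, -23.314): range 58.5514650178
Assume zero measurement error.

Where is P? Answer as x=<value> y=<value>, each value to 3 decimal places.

x=5.129 y=-44.841

eq1: (x + 19.658)² + (y − 30.406)² = 79.2241159238²
eq2: (x − 8.176)² + (y − 33.460)² = 78.3600983594²
eq3: (x + 49.322)² + (y + 23.314)² = 58.5514650178²
eq1−eq2, eq1−eq3 (x²,y² cancel):
  55.668·x + 6.108·y = 11.612305
  -59.328·x − 107.440·y = 4513.426968
det = 55.668·-107.440 − 6.108·-59.328 = -5618.594496
x = (11.612305·-107.440 − 6.108·4513.426968) / -5618.594496 = 5.128620
y = (55.668·4513.426968 − 11.612305·-59.328) / -5618.594496 = -44.840821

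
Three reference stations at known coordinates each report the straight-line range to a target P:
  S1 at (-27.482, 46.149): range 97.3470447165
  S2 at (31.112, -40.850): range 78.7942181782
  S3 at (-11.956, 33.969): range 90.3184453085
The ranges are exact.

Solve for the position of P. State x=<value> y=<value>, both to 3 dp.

x=-47.242 y=-49.172

eq1: (x + 27.482)² + (y − 46.149)² = 97.3470447165²
eq2: (x − 31.112)² + (y + 40.850)² = 78.7942181782²
eq3: (x + 11.956)² + (y − 33.969)² = 90.3184453085²
eq2−eq1, eq2−eq3 (x²,y² cancel):
  -117.188·x + 173.998·y = -3019.606816
  -86.136·x + 149.638·y = -3288.732892
det = -117.188·149.638 − 173.998·-86.136 = -2548.286216
x = (-3019.606816·149.638 − 173.998·-3288.732892) / -2548.286216 = -47.241562
y = (-117.188·-3288.732892 − -3019.606816·-86.136) / -2548.286216 = -49.171548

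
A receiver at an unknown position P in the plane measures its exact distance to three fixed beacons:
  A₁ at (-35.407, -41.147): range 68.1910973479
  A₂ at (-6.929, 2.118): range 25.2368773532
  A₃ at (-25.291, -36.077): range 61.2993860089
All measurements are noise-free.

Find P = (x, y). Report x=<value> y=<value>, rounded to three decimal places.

x=-18.016 y=24.789

eq1: (x + 35.407)² + (y + 41.147)² = 68.1910973479²
eq2: (x + 6.929)² + (y − 2.118)² = 25.2368773532²
eq3: (x + 25.291)² + (y + 36.077)² = 61.2993860089²
eq1−eq3, eq1−eq2 (x²,y² cancel):
  20.232·x + 10.140·y = -113.135616
  56.956·x + 86.530·y = 1118.891486
det = 20.232·86.530 − 10.140·56.956 = 1173.141120
x = (-113.135616·86.530 − 10.140·1118.891486) / 1173.141120 = -18.015893
y = (20.232·1118.891486 − -113.135616·56.956) / 1173.141120 = 24.789144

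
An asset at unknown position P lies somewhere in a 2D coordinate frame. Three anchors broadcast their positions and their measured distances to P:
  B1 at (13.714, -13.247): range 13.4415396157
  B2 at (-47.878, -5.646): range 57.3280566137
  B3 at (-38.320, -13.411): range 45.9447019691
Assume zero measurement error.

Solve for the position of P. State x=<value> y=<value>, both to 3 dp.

eq1: (x − 13.714)² + (y + 13.247)² = 13.4415396157²
eq2: (x + 47.878)² + (y + 5.646)² = 57.3280566137²
eq3: (x + 38.320)² + (y + 13.411)² = 45.9447019691²
eq3−eq1, eq3−eq2 (x²,y² cancel):
  104.068·x + 0.328·y = 645.520136
  -19.116·x + 15.530·y = -499.687557
det = 104.068·15.530 − 0.328·-19.116 = 1622.446088
x = (645.520136·15.530 − 0.328·-499.687557) / 1622.446088 = 6.279916
y = (104.068·-499.687557 − 645.520136·-19.116) / 1622.446088 = -24.445633

x=6.280 y=-24.446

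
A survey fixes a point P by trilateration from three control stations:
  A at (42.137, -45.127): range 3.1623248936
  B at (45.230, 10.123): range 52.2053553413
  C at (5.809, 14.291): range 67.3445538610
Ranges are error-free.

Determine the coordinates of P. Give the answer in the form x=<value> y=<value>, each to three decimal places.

eq1: (x − 42.137)² + (y + 45.127)² = 3.1623248936²
eq2: (x − 45.230)² + (y − 10.123)² = 52.2053553413²
eq3: (x − 5.809)² + (y − 14.291)² = 67.3445538610²
eq3−eq2, eq3−eq1 (x²,y² cancel):
  78.842·x − 8.336·y = 3720.140675
  72.656·x − 118.836·y = 8099.284372
det = 78.842·-118.836 − -8.336·72.656 = -8763.607496
x = (3720.140675·-118.836 − -8.336·8099.284372) / -8763.607496 = 42.741645
y = (78.842·8099.284372 − 3720.140675·72.656) / -8763.607496 = -42.023018

x=42.742 y=-42.023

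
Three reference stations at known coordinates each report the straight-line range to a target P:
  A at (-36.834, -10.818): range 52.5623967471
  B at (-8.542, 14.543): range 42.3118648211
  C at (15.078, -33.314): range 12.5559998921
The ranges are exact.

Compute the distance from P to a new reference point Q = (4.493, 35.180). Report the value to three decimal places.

eq1: (x + 36.834)² + (y + 10.818)² = 52.5623967471²
eq2: (x + 8.542)² + (y − 14.543)² = 42.3118648211²
eq3: (x − 15.078)² + (y + 33.314)² = 12.5559998921²
eq1−eq3, eq1−eq2 (x²,y² cancel):
  103.824·x − 44.992·y = 2468.548419
  56.584·x + 50.722·y = -216.796420
det = 103.824·50.722 − -44.992·56.584 = 7811.988256
x = (2468.548419·50.722 − -44.992·-216.796420) / 7811.988256 = 14.779286
y = (103.824·-216.796420 − 2468.548419·56.584) / 7811.988256 = -20.761554
|P − Q| = √((14.779286 − 4.493)² + (-20.761554 − 35.180)²) = 56.879391

56.879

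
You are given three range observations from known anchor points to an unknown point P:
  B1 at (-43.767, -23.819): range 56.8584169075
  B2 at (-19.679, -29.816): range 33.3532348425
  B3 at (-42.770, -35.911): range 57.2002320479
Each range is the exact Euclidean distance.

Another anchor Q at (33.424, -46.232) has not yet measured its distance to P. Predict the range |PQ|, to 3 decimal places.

30.420

eq1: (x + 43.767)² + (y + 23.819)² = 56.8584169075²
eq2: (x + 19.679)² + (y + 29.816)² = 33.3532348425²
eq3: (x + 42.770)² + (y + 35.911)² = 57.2002320479²
eq3−eq2, eq3−eq1 (x²,y² cancel):
  46.182·x + 12.190·y = 316.812348
  -1.994·x + 24.184·y = -596.990798
det = 46.182·24.184 − 12.190·-1.994 = 1141.172348
x = (316.812348·24.184 − 12.190·-596.990798) / 1141.172348 = 13.091018
y = (46.182·-596.990798 − 316.812348·-1.994) / 1141.172348 = -23.605992
|P − Q| = √((13.091018 − 33.424)² + (-23.605992 − -46.232)²) = 30.419836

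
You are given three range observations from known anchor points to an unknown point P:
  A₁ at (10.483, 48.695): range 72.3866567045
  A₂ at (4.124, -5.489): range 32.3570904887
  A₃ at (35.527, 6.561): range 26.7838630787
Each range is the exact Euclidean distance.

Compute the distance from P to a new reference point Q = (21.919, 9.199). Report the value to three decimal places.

31.325

eq1: (x − 10.483)² + (y − 48.695)² = 72.3866567045²
eq2: (x − 4.124)² + (y + 5.489)² = 32.3570904887²
eq3: (x − 35.527)² + (y − 6.561)² = 26.7838630787²
eq3−eq1, eq3−eq2 (x²,y² cancel):
  -50.088·x + 84.268·y = -3346.570883
  -62.806·x − 24.100·y = -1587.683936
det = -50.088·-24.100 − 84.268·-62.806 = 6499.656808
x = (-3346.570883·-24.100 − 84.268·-1587.683936) / 6499.656808 = 32.993020
y = (-50.088·-1587.683936 − -3346.570883·-62.806) / 6499.656808 = -20.102726
|P − Q| = √((32.993020 − 21.919)² + (-20.102726 − 9.199)²) = 31.324512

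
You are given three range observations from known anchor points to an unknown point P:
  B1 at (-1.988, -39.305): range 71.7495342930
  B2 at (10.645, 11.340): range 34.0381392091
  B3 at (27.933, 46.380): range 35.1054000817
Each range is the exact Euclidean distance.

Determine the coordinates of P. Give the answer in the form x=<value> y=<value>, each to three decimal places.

x=44.440 y=15.398

eq1: (x + 1.988)² + (y + 39.305)² = 71.7495342930²
eq2: (x − 10.645)² + (y − 11.340)² = 34.0381392091²
eq3: (x − 27.933)² + (y − 46.380)² = 35.1054000817²
eq3−eq2, eq3−eq1 (x²,y² cancel):
  -34.576·x − 70.080·y = -2615.651070
  -59.842·x − 171.370·y = -5298.128276
det = -34.576·-171.370 − -70.080·-59.842 = 1731.561760
x = (-2615.651070·-171.370 − -70.080·-5298.128276) / 1731.561760 = 44.440398
y = (-34.576·-5298.128276 − -2615.651070·-59.842) / 1731.561760 = 15.397829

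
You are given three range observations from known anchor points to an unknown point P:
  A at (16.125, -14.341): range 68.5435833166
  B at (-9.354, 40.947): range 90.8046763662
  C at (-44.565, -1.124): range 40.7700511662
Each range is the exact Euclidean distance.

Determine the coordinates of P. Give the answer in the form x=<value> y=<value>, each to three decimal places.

x=-46.660 y=-41.840

eq1: (x − 16.125)² + (y + 14.341)² = 68.5435833166²
eq2: (x + 9.354)² + (y − 40.947)² = 90.8046763662²
eq3: (x + 44.565)² + (y + 1.124)² = 40.7700511662²
eq1−eq3, eq1−eq2 (x²,y² cancel):
  -121.380·x + 26.434·y = 4557.648437
  -50.958·x + 110.576·y = -2248.792217
det = -121.380·110.576 − 26.434·-50.958 = -12074.691108
x = (4557.648437·110.576 − 26.434·-2248.792217) / -12074.691108 = -46.660499
y = (-121.380·-2248.792217 − 4557.648437·-50.958) / -12074.691108 = -41.840163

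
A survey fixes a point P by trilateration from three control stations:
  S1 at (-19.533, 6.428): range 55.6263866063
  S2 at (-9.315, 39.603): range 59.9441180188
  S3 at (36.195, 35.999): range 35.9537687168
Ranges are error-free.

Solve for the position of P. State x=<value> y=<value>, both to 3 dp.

x=35.726 y=0.048

eq1: (x + 19.533)² + (y − 6.428)² = 55.6263866063²
eq2: (x + 9.315)² + (y − 39.603)² = 59.9441180188²
eq3: (x − 36.195)² + (y − 35.999)² = 35.9537687168²
eq3−eq1, eq3−eq2 (x²,y² cancel):
  -111.456·x − 59.142·y = -3984.770155
  -91.020·x + 7.208·y = -3251.462992
det = -111.456·7.208 − -59.142·-91.020 = -6186.479688
x = (-3984.770155·7.208 − -59.142·-3251.462992) / -6186.479688 = 35.726335
y = (-111.456·-3251.462992 − -3984.770155·-91.020) / -6186.479688 = 0.048286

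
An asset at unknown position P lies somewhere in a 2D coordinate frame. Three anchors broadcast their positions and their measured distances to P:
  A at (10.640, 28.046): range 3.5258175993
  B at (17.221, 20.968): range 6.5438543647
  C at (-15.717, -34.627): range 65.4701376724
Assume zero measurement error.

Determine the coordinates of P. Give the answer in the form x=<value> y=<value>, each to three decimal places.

x=11.877 y=24.744

eq1: (x − 10.640)² + (y − 28.046)² = 3.5258175993²
eq2: (x − 17.221)² + (y − 20.968)² = 6.5438543647²
eq3: (x + 15.717)² + (y + 34.627)² = 65.4701376724²
eq1−eq3, eq1−eq2 (x²,y² cancel):
  -52.714·x − 125.346·y = -3727.642035
  13.162·x − 14.156·y = -193.958491
det = -52.714·-14.156 − -125.346·13.162 = 2396.023436
x = (-3727.642035·-14.156 − -125.346·-193.958491) / 2396.023436 = 11.876587
y = (-52.714·-193.958491 − -3727.642035·13.162) / 2396.023436 = 24.744145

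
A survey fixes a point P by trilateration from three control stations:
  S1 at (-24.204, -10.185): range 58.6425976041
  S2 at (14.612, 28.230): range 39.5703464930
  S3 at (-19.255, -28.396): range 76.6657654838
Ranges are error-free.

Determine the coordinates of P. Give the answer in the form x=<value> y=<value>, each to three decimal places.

eq1: (x + 24.204)² + (y + 10.185)² = 58.6425976041²
eq2: (x − 14.612)² + (y − 28.230)² = 39.5703464930²
eq3: (x + 19.255)² + (y + 28.396)² = 76.6657654838²
eq3−eq2, eq3−eq1 (x²,y² cancel):
  67.734·x + 113.252·y = 4145.182879
  -9.898·x + 36.422·y = 1951.165343
det = 67.734·36.422 − 113.252·-9.898 = 3587.976044
x = (4145.182879·36.422 − 113.252·1951.165343) / 3587.976044 = -19.508917
y = (67.734·1951.165343 − 4145.182879·-9.898) / 3587.976044 = 48.269345

x=-19.509 y=48.269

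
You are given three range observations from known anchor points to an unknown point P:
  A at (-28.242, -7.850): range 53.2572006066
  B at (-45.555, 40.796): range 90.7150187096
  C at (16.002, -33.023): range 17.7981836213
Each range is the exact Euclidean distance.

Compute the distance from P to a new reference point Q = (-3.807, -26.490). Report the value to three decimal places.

29.488

eq1: (x + 28.242)² + (y + 7.850)² = 53.2572006066²
eq2: (x + 45.555)² + (y − 40.796)² = 90.7150187096²
eq3: (x − 16.002)² + (y + 33.023)² = 17.7981836213²
eq3−eq1, eq3−eq2 (x²,y² cancel):
  -88.488·x + 50.346·y = -3006.903545
  -123.114·x + 147.638·y = -5519.450171
det = -88.488·147.638 − 50.346·-123.114 = -6865.893900
x = (-3006.903545·147.638 − 50.346·-5519.450171) / -6865.893900 = 24.184904
y = (-88.488·-5519.450171 − -3006.903545·-123.114) / -6865.893900 = -17.217450
|P − Q| = √((24.184904 − -3.807)² + (-17.217450 − -26.490)²) = 29.487741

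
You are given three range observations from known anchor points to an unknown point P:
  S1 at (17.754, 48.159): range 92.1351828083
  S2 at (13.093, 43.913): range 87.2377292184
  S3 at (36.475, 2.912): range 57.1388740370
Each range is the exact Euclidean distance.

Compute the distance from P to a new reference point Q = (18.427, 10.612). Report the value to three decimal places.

55.716

eq1: (x − 17.754)² + (y − 48.159)² = 92.1351828083²
eq2: (x − 13.093)² + (y − 43.913)² = 87.2377292184²
eq3: (x − 36.475)² + (y − 2.912)² = 57.1388740370²
eq1−eq3, eq1−eq2 (x²,y² cancel):
  37.442·x − 90.494·y = 3928.452557
  -9.322·x − 8.492·y = 343.754933
det = 37.442·-8.492 − -90.494·-9.322 = -1161.542532
x = (3928.452557·-8.492 − -90.494·343.754933) / -1161.542532 = 1.939370
y = (37.442·343.754933 − 3928.452557·-9.322) / -1161.542532 = -42.608777
|P − Q| = √((1.939370 − 18.427)² + (-42.608777 − 10.612)²) = 55.716183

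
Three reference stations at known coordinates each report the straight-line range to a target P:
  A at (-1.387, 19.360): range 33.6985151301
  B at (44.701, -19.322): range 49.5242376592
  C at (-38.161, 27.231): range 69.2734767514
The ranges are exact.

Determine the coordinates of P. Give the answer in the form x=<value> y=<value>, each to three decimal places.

x=31.104 y=28.299

eq1: (x + 1.387)² + (y − 19.360)² = 33.6985151301²
eq2: (x − 44.701)² + (y + 19.322)² = 49.5242376592²
eq3: (x + 38.161)² + (y − 27.231)² = 69.2734767514²
eq3−eq1, eq3−eq2 (x²,y² cancel):
  73.548·x − 15.742·y = 1842.168746
  165.724·x − 93.106·y = 2519.894268
det = 73.548·-93.106 − -15.742·165.724 = -4238.932880
x = (1842.168746·-93.106 − -15.742·2519.894268) / -4238.932880 = 31.104240
y = (73.548·2519.894268 − 1842.168746·165.724) / -4238.932880 = 28.299195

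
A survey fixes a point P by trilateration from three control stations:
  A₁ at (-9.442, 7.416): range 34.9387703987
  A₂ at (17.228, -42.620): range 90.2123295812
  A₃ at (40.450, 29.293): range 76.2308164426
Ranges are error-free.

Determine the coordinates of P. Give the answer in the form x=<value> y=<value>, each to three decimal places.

eq1: (x + 9.442)² + (y − 7.416)² = 34.9387703987²
eq2: (x − 17.228)² + (y + 42.620)² = 90.2123295812²
eq3: (x − 40.450)² + (y − 29.293)² = 76.2308164426²
eq3−eq2, eq3−eq1 (x²,y² cancel):
  -46.444·x − 143.826·y = -2708.140998
  -99.784·x − 43.754·y = 2240.285770
det = -46.444·-43.754 − -143.826·-99.784 = -12319.422808
x = (-2708.140998·-43.754 − -143.826·2240.285770) / -12319.422808 = -35.773051
y = (-46.444·2240.285770 − -2708.140998·-99.784) / -12319.422808 = 30.381048

x=-35.773 y=30.381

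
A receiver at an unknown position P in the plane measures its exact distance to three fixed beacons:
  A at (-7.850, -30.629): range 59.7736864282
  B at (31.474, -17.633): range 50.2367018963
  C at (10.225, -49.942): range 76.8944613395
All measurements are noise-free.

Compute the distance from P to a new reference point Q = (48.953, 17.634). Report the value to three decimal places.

41.723

eq1: (x + 7.850)² + (y + 30.629)² = 59.7736864282²
eq2: (x − 31.474)² + (y + 17.633)² = 50.2367018963²
eq3: (x − 10.225)² + (y + 49.942)² = 76.8944613395²
eq3−eq1, eq3−eq2 (x²,y² cancel):
  -36.150·x + 38.626·y = 740.868747
  42.498·x + 64.618·y = 2091.813343
det = -36.150·64.618 − 38.626·42.498 = -3977.468448
x = (740.868747·64.618 − 38.626·2091.813343) / -3977.468448 = 8.277860
y = (-36.150·2091.813343 − 740.868747·42.498) / -3977.468448 = 26.927804
|P − Q| = √((8.277860 − 48.953)² + (26.927804 − 17.634)²) = 41.723397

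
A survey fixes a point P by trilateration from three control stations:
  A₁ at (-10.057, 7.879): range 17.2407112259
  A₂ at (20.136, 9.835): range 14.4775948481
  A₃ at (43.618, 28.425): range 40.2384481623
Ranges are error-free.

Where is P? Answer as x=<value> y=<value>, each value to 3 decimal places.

eq1: (x + 10.057)² + (y − 7.879)² = 17.2407112259²
eq2: (x − 20.136)² + (y − 9.835)² = 14.4775948481²
eq3: (x − 43.618)² + (y − 28.425)² = 40.2384481623²
eq1−eq3, eq1−eq2 (x²,y² cancel):
  107.350·x + 41.092·y = 1225.398072
  60.386·x + 3.912·y = 426.605202
det = 107.350·3.912 − 41.092·60.386 = -2061.428312
x = (1225.398072·3.912 − 41.092·426.605202) / -2061.428312 = 6.178388
y = (107.350·426.605202 − 1225.398072·60.386) / -2061.428312 = 13.680233

x=6.178 y=13.680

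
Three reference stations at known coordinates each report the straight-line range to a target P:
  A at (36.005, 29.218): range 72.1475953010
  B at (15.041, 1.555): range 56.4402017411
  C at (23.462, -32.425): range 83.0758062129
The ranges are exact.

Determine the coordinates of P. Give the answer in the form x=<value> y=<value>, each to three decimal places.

eq1: (x − 36.005)² + (y − 29.218)² = 72.1475953010²
eq2: (x − 15.041)² + (y − 1.555)² = 56.4402017411²
eq3: (x − 23.462)² + (y + 32.425)² = 83.0758062129²
eq1−eq3, eq1−eq2 (x²,y² cancel):
  -25.086·x − 123.286·y = -2244.519550
  -41.928·x − 55.326·y = 98.377292
det = -25.086·-55.326 − -123.286·-41.928 = -3781.227372
x = (-2244.519550·-55.326 − -123.286·98.377292) / -3781.227372 = -36.048832
y = (-25.086·98.377292 − -2244.519550·-41.928) / -3781.227372 = 25.540942

x=-36.049 y=25.541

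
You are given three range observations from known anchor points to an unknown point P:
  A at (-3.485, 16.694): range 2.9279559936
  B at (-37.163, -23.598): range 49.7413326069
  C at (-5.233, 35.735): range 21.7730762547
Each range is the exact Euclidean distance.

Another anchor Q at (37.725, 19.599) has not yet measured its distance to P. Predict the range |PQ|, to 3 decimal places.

eq1: (x + 3.485)² + (y − 16.694)² = 2.9279559936²
eq2: (x + 37.163)² + (y + 23.598)² = 49.7413326069²
eq3: (x + 5.233)² + (y − 35.735)² = 21.7730762547²
eq1−eq2, eq1−eq3 (x²,y² cancel):
  -67.356·x − 80.584·y = -818.507931
  -3.496·x + 38.082·y = 548.045730
det = -67.356·38.082 − -80.584·-3.496 = -2846.772856
x = (-818.507931·38.082 − -80.584·548.045730) / -2846.772856 = -4.564220
y = (-67.356·548.045730 − -818.507931·-3.496) / -2846.772856 = 13.972197
|P − Q| = √((-4.564220 − 37.725)² + (13.972197 − 19.599)²) = 42.661916

42.662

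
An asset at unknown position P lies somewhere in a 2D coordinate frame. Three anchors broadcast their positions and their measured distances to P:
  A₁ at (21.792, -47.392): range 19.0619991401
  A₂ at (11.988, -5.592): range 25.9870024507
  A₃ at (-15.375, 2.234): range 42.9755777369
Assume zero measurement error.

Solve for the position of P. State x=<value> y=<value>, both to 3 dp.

eq1: (x − 21.792)² + (y + 47.392)² = 19.0619991401²
eq2: (x − 11.988)² + (y + 5.592)² = 25.9870024507²
eq3: (x + 15.375)² + (y − 2.234)² = 42.9755777369²
eq2−eq3, eq2−eq1 (x²,y² cancel):
  -54.726·x + 15.652·y = -1105.177212
  19.608·x − 83.600·y = 2857.874805
det = -54.726·-83.600 − 15.652·19.608 = 4268.189184
x = (-1105.177212·-83.600 − 15.652·2857.874805) / 4268.189184 = 11.166646
y = (-54.726·2857.874805 − -1105.177212·19.608) / 4268.189184 = -31.566019

x=11.167 y=-31.566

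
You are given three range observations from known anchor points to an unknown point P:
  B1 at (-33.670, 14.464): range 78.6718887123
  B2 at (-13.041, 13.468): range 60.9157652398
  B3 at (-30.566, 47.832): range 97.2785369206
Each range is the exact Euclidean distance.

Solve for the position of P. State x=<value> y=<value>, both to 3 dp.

eq1: (x + 33.670)² + (y − 14.464)² = 78.6718887123²
eq2: (x + 13.041)² + (y − 13.468)² = 60.9157652398²
eq3: (x + 30.566)² + (y − 47.832)² = 97.2785369206²
eq1−eq2, eq1−eq3 (x²,y² cancel):
  41.258·x − 1.992·y = 1487.114128
  6.208·x + 66.736·y = -1394.543288
det = 41.258·66.736 − -1.992·6.208 = 2765.760224
x = (1487.114128·66.736 − -1.992·-1394.543288) / 2765.760224 = 34.878699
y = (41.258·-1394.543288 − 1487.114128·6.208) / 2765.760224 = -24.140947

x=34.879 y=-24.141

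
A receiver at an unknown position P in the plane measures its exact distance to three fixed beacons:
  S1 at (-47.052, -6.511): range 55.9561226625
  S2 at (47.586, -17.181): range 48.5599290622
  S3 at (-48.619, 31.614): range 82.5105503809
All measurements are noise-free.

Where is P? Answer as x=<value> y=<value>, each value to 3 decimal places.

eq1: (x + 47.052)² + (y + 6.511)² = 55.9561226625²
eq2: (x − 47.586)² + (y + 17.181)² = 48.5599290622²
eq3: (x + 48.619)² + (y − 31.614)² = 82.5105503809²
eq3−eq1, eq3−eq2 (x²,y² cancel):
  3.134·x − 76.250·y = 2569.934929
  192.410·x − 97.590·y = 3646.286214
det = 3.134·-97.590 − -76.250·192.410 = 14365.415440
x = (2569.934929·-97.590 − -76.250·3646.286214) / 14365.415440 = 1.895481
y = (3.134·3646.286214 − 2569.934929·192.410) / 14365.415440 = -33.626157

x=1.895 y=-33.626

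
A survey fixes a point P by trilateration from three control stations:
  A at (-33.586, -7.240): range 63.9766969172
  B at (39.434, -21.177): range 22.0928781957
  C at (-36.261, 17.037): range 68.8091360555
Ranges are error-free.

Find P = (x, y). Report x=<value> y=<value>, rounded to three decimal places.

eq1: (x + 33.586)² + (y + 7.240)² = 63.9766969172²
eq2: (x − 39.434)² + (y + 21.177)² = 22.0928781957²
eq3: (x + 36.261)² + (y − 17.037)² = 68.8091360555²
eq1−eq2, eq1−eq3 (x²,y² cancel):
  146.040·x − 27.874·y = 4427.991170
  -5.350·x + 48.554·y = -216.996962
det = 146.040·48.554 − -27.874·-5.350 = 6941.700260
x = (4427.991170·48.554 − -27.874·-216.996962) / 6941.700260 = 30.100422
y = (146.040·-216.996962 − 4427.991170·-5.350) / 6941.700260 = -1.152525

x=30.100 y=-1.153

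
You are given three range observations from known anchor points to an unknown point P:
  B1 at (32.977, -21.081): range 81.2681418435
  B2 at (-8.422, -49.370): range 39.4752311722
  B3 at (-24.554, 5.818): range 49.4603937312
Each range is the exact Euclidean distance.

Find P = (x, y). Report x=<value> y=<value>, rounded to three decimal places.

eq1: (x − 32.977)² + (y + 21.081)² = 81.2681418435²
eq2: (x + 8.422)² + (y + 49.370)² = 39.4752311722²
eq3: (x + 24.554)² + (y − 5.818)² = 49.4603937312²
eq2−eq1, eq2−eq3 (x²,y² cancel):
  82.798·x + 56.578·y = -6022.652897
  -32.264·x + 110.376·y = -2759.615616
det = 82.798·110.376 − 56.578·-32.264 = 10964.344640
x = (-6022.652897·110.376 − 56.578·-2759.615616) / 10964.344640 = -46.388801
y = (82.798·-2759.615616 − -6022.652897·-32.264) / 10964.344640 = -38.561860

x=-46.389 y=-38.562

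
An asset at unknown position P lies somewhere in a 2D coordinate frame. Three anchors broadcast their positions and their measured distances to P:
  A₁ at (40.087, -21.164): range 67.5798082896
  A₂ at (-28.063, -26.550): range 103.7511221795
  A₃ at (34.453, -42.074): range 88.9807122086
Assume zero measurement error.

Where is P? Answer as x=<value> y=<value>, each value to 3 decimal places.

x=45.946 y=46.161

eq1: (x − 40.087)² + (y + 21.164)² = 67.5798082896²
eq2: (x + 28.063)² + (y + 26.550)² = 103.7511221795²
eq3: (x − 34.453)² + (y + 42.074)² = 88.9807122086²
eq2−eq1, eq2−eq3 (x²,y² cancel):
  136.300·x + 10.772·y = 6759.712861
  125.032·x − 31.048·y = 4311.524424
det = 136.300·-31.048 − 10.772·125.032 = -5578.687104
x = (6759.712861·-31.048 − 10.772·4311.524424) / -5578.687104 = 45.946170
y = (136.300·4311.524424 − 6759.712861·125.032) / -5578.687104 = 46.161334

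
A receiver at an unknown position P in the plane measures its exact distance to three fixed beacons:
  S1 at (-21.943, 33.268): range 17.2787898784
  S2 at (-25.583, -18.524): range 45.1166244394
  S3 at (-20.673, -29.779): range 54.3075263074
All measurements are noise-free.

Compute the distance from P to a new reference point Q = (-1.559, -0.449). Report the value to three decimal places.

24.356

eq1: (x + 21.943)² + (y − 33.268)² = 17.2787898784²
eq2: (x + 25.583)² + (y + 18.524)² = 45.1166244394²
eq3: (x + 20.673)² + (y + 29.779)² = 54.3075263074²
eq3−eq2, eq3−eq1 (x²,y² cancel):
  -9.820·x + 22.510·y = 597.264308
  -2.540·x + 126.094·y = 2924.844137
det = -9.820·126.094 − 22.510·-2.540 = -1181.067680
x = (597.264308·126.094 − 22.510·2924.844137) / -1181.067680 = -8.020882
y = (-9.820·2924.844137 − 597.264308·-2.540) / -1181.067680 = 23.034174
|P − Q| = √((-8.020882 − -1.559)² + (23.034174 − -0.449)²) = 24.356013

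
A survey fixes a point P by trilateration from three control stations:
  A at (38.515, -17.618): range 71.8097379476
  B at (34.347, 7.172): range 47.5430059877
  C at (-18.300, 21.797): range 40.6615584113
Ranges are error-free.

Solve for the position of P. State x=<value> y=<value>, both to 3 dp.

eq1: (x − 38.515)² + (y + 17.618)² = 71.8097379476²
eq2: (x − 34.347)² + (y − 7.172)² = 47.5430059877²
eq3: (x + 18.300)² + (y − 21.797)² = 40.6615584113²
eq1−eq3, eq1−eq2 (x²,y² cancel):
  -113.630·x + 78.830·y = 2519.476192
  -8.336·x + 49.580·y = 2333.655890
det = -113.630·49.580 − 78.830·-8.336 = -4976.648520
x = (2519.476192·49.580 − 78.830·2333.655890) / -4976.648520 = 11.864705
y = (-113.630·2333.655890 − 2519.476192·-8.336) / -4976.648520 = 49.063333

x=11.865 y=49.063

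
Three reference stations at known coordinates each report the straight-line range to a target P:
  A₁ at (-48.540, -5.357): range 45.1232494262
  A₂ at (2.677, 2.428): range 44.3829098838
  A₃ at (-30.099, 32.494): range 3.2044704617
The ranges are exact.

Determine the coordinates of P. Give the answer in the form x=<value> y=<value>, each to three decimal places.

x=-27.783 y=34.709

eq1: (x + 48.540)² + (y + 5.357)² = 45.1232494262²
eq2: (x − 2.677)² + (y − 2.428)² = 44.3829098838²
eq3: (x + 30.099)² + (y − 32.494)² = 3.2044704617²
eq1−eq2, eq1−eq3 (x²,y² cancel):
  102.434·x + 15.570·y = -2305.502587
  36.882·x + 75.702·y = 1602.819796
det = 102.434·75.702 − 15.570·36.882 = 7180.205928
x = (-2305.502587·75.702 − 15.570·1602.819796) / 7180.205928 = -27.782916
y = (102.434·1602.819796 − -2305.502587·36.882) / 7180.205928 = 34.708585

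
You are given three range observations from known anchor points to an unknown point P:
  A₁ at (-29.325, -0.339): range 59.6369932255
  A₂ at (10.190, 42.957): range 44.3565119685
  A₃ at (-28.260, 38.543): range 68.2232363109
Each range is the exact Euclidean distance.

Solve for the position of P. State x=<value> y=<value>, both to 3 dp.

eq1: (x + 29.325)² + (y + 0.339)² = 59.6369932255²
eq2: (x − 10.190)² + (y − 42.957)² = 44.3565119685²
eq3: (x + 28.260)² + (y − 38.543)² = 68.2232363109²
eq3−eq2, eq3−eq1 (x²,y² cancel):
  76.900·x + 8.828·y = 2351.859319
  -2.130·x − 77.764·y = -326.280891
det = 76.900·-77.764 − 8.828·-2.130 = -5961.247960
x = (2351.859319·-77.764 − 8.828·-326.280891) / -5961.247960 = 30.196627
y = (76.900·-326.280891 − 2351.859319·-2.130) / -5961.247960 = 3.368681

x=30.197 y=3.369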